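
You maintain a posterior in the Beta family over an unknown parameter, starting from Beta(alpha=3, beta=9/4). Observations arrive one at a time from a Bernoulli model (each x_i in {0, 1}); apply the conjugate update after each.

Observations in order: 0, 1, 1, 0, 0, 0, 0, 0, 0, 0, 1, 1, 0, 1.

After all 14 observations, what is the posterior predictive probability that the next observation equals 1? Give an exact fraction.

32/77

obs 1: x=0 → posterior Beta(3, 13/4)
obs 2: x=1 → posterior Beta(4, 13/4)
obs 3: x=1 → posterior Beta(5, 13/4)
obs 4: x=0 → posterior Beta(5, 17/4)
obs 5: x=0 → posterior Beta(5, 21/4)
obs 6: x=0 → posterior Beta(5, 25/4)
obs 7: x=0 → posterior Beta(5, 29/4)
obs 8: x=0 → posterior Beta(5, 33/4)
obs 9: x=0 → posterior Beta(5, 37/4)
obs 10: x=0 → posterior Beta(5, 41/4)
obs 11: x=1 → posterior Beta(6, 41/4)
obs 12: x=1 → posterior Beta(7, 41/4)
obs 13: x=0 → posterior Beta(7, 45/4)
obs 14: x=1 → posterior Beta(8, 45/4)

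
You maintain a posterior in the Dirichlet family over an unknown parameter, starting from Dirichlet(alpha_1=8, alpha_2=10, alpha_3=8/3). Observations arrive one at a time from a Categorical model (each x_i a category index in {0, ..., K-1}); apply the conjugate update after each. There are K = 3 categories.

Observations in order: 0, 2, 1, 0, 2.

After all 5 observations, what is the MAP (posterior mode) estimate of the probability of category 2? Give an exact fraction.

11/68

obs 1: x=0 → posterior Dirichlet(9, 10, 8/3)
obs 2: x=2 → posterior Dirichlet(9, 10, 11/3)
obs 3: x=1 → posterior Dirichlet(9, 11, 11/3)
obs 4: x=0 → posterior Dirichlet(10, 11, 11/3)
obs 5: x=2 → posterior Dirichlet(10, 11, 14/3)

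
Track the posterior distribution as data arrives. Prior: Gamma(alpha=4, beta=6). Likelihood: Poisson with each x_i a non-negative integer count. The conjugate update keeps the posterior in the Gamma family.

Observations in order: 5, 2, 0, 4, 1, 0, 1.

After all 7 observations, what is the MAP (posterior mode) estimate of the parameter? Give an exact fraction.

16/13

obs 1: x=5 → posterior Gamma(9, 7)
obs 2: x=2 → posterior Gamma(11, 8)
obs 3: x=0 → posterior Gamma(11, 9)
obs 4: x=4 → posterior Gamma(15, 10)
obs 5: x=1 → posterior Gamma(16, 11)
obs 6: x=0 → posterior Gamma(16, 12)
obs 7: x=1 → posterior Gamma(17, 13)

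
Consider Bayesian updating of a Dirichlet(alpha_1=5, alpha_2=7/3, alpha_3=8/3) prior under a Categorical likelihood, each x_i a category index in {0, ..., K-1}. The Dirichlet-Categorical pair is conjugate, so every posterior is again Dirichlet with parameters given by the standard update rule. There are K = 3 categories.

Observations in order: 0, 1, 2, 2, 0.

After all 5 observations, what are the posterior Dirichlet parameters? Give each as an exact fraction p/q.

obs 1: x=0 → posterior Dirichlet(6, 7/3, 8/3)
obs 2: x=1 → posterior Dirichlet(6, 10/3, 8/3)
obs 3: x=2 → posterior Dirichlet(6, 10/3, 11/3)
obs 4: x=2 → posterior Dirichlet(6, 10/3, 14/3)
obs 5: x=0 → posterior Dirichlet(7, 10/3, 14/3)

alpha_1=7, alpha_2=10/3, alpha_3=14/3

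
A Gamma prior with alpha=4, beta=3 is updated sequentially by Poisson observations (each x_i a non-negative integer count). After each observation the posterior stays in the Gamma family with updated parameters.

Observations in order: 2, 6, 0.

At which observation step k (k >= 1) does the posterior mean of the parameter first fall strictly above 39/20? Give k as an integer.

obs 1: x=2 → posterior Gamma(6, 4)
obs 2: x=6 → posterior Gamma(12, 5)
obs 3: x=0 → posterior Gamma(12, 6)

k = 2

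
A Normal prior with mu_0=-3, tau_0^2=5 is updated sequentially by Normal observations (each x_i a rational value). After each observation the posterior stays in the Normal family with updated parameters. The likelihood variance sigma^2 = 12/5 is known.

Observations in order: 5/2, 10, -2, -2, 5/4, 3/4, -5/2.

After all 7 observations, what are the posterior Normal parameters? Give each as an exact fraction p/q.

obs 1: x=5/2 → posterior Normal(53/74, 60/37)
obs 2: x=10 → posterior Normal(553/124, 30/31)
obs 3: x=-2 → posterior Normal(151/58, 20/29)
obs 4: x=-2 → posterior Normal(353/224, 15/28)
obs 5: x=5/4 → posterior Normal(831/548, 60/137)
obs 6: x=3/4 → posterior Normal(151/108, 10/27)
obs 7: x=-5/2 → posterior Normal(164/187, 60/187)

mu_0=164/187, tau_0^2=60/187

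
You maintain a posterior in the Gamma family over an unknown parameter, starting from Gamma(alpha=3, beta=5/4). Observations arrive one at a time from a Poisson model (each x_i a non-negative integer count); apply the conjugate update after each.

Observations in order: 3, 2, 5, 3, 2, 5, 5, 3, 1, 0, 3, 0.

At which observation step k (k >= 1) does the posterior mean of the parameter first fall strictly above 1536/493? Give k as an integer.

obs 1: x=3 → posterior Gamma(6, 9/4)
obs 2: x=2 → posterior Gamma(8, 13/4)
obs 3: x=5 → posterior Gamma(13, 17/4)
obs 4: x=3 → posterior Gamma(16, 21/4)
obs 5: x=2 → posterior Gamma(18, 25/4)
obs 6: x=5 → posterior Gamma(23, 29/4)
obs 7: x=5 → posterior Gamma(28, 33/4)
obs 8: x=3 → posterior Gamma(31, 37/4)
obs 9: x=1 → posterior Gamma(32, 41/4)
obs 10: x=0 → posterior Gamma(32, 45/4)
obs 11: x=3 → posterior Gamma(35, 49/4)
obs 12: x=0 → posterior Gamma(35, 53/4)

k = 6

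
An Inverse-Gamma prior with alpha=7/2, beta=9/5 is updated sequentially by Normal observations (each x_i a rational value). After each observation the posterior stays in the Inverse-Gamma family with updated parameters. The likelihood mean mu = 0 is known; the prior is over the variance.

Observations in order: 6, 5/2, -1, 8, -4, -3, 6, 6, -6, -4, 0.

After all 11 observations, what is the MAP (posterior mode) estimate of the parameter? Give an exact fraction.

obs 1: x=6 → posterior Inverse-Gamma(4, 99/5)
obs 2: x=5/2 → posterior Inverse-Gamma(9/2, 917/40)
obs 3: x=-1 → posterior Inverse-Gamma(5, 937/40)
obs 4: x=8 → posterior Inverse-Gamma(11/2, 2217/40)
obs 5: x=-4 → posterior Inverse-Gamma(6, 2537/40)
obs 6: x=-3 → posterior Inverse-Gamma(13/2, 2717/40)
obs 7: x=6 → posterior Inverse-Gamma(7, 3437/40)
obs 8: x=6 → posterior Inverse-Gamma(15/2, 4157/40)
obs 9: x=-6 → posterior Inverse-Gamma(8, 4877/40)
obs 10: x=-4 → posterior Inverse-Gamma(17/2, 5197/40)
obs 11: x=0 → posterior Inverse-Gamma(9, 5197/40)

5197/400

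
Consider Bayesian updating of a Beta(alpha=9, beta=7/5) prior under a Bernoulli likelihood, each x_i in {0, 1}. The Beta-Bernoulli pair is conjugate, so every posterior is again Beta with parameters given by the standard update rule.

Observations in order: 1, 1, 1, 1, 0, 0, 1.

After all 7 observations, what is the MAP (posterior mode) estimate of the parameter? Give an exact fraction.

65/77

obs 1: x=1 → posterior Beta(10, 7/5)
obs 2: x=1 → posterior Beta(11, 7/5)
obs 3: x=1 → posterior Beta(12, 7/5)
obs 4: x=1 → posterior Beta(13, 7/5)
obs 5: x=0 → posterior Beta(13, 12/5)
obs 6: x=0 → posterior Beta(13, 17/5)
obs 7: x=1 → posterior Beta(14, 17/5)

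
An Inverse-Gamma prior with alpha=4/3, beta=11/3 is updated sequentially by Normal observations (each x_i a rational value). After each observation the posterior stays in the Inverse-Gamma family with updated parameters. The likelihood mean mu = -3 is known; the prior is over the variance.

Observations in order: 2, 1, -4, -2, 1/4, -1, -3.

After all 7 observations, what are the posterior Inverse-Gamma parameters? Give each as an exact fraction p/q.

alpha=29/6, beta=3115/96

obs 1: x=2 → posterior Inverse-Gamma(11/6, 97/6)
obs 2: x=1 → posterior Inverse-Gamma(7/3, 145/6)
obs 3: x=-4 → posterior Inverse-Gamma(17/6, 74/3)
obs 4: x=-2 → posterior Inverse-Gamma(10/3, 151/6)
obs 5: x=1/4 → posterior Inverse-Gamma(23/6, 2923/96)
obs 6: x=-1 → posterior Inverse-Gamma(13/3, 3115/96)
obs 7: x=-3 → posterior Inverse-Gamma(29/6, 3115/96)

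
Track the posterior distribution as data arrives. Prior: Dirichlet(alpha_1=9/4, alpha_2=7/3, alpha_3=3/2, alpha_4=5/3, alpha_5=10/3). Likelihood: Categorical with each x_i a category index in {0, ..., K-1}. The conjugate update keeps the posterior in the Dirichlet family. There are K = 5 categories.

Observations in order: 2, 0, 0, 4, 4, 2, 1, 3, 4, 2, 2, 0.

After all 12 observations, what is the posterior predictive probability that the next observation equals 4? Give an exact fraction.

76/277

obs 1: x=2 → posterior Dirichlet(9/4, 7/3, 5/2, 5/3, 10/3)
obs 2: x=0 → posterior Dirichlet(13/4, 7/3, 5/2, 5/3, 10/3)
obs 3: x=0 → posterior Dirichlet(17/4, 7/3, 5/2, 5/3, 10/3)
obs 4: x=4 → posterior Dirichlet(17/4, 7/3, 5/2, 5/3, 13/3)
obs 5: x=4 → posterior Dirichlet(17/4, 7/3, 5/2, 5/3, 16/3)
obs 6: x=2 → posterior Dirichlet(17/4, 7/3, 7/2, 5/3, 16/3)
obs 7: x=1 → posterior Dirichlet(17/4, 10/3, 7/2, 5/3, 16/3)
obs 8: x=3 → posterior Dirichlet(17/4, 10/3, 7/2, 8/3, 16/3)
obs 9: x=4 → posterior Dirichlet(17/4, 10/3, 7/2, 8/3, 19/3)
obs 10: x=2 → posterior Dirichlet(17/4, 10/3, 9/2, 8/3, 19/3)
obs 11: x=2 → posterior Dirichlet(17/4, 10/3, 11/2, 8/3, 19/3)
obs 12: x=0 → posterior Dirichlet(21/4, 10/3, 11/2, 8/3, 19/3)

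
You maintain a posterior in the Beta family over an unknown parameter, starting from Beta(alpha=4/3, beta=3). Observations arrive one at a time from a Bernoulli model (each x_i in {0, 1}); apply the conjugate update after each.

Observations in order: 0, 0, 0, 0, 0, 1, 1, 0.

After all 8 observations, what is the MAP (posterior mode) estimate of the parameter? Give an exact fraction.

obs 1: x=0 → posterior Beta(4/3, 4)
obs 2: x=0 → posterior Beta(4/3, 5)
obs 3: x=0 → posterior Beta(4/3, 6)
obs 4: x=0 → posterior Beta(4/3, 7)
obs 5: x=0 → posterior Beta(4/3, 8)
obs 6: x=1 → posterior Beta(7/3, 8)
obs 7: x=1 → posterior Beta(10/3, 8)
obs 8: x=0 → posterior Beta(10/3, 9)

7/31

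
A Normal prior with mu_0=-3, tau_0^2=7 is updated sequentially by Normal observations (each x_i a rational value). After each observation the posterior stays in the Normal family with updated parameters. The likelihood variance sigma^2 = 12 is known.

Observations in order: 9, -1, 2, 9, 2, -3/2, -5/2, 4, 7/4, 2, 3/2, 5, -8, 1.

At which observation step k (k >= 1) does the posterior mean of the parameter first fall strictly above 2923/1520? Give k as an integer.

k = 4

obs 1: x=9 → posterior Normal(27/19, 84/19)
obs 2: x=-1 → posterior Normal(10/13, 42/13)
obs 3: x=2 → posterior Normal(34/33, 28/11)
obs 4: x=9 → posterior Normal(97/40, 21/10)
obs 5: x=2 → posterior Normal(111/47, 84/47)
obs 6: x=-3/2 → posterior Normal(67/36, 14/9)
obs 7: x=-5/2 → posterior Normal(83/61, 84/61)
obs 8: x=4 → posterior Normal(111/68, 21/17)
obs 9: x=7/4 → posterior Normal(493/300, 28/25)
obs 10: x=2 → posterior Normal(549/328, 42/41)
obs 11: x=3/2 → posterior Normal(591/356, 84/89)
obs 12: x=5 → posterior Normal(731/384, 7/8)
obs 13: x=-8 → posterior Normal(507/412, 84/103)
obs 14: x=1 → posterior Normal(107/88, 42/55)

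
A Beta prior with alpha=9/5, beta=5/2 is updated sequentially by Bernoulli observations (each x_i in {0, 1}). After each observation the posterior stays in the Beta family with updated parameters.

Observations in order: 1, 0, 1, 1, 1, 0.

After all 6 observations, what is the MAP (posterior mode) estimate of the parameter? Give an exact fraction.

obs 1: x=1 → posterior Beta(14/5, 5/2)
obs 2: x=0 → posterior Beta(14/5, 7/2)
obs 3: x=1 → posterior Beta(19/5, 7/2)
obs 4: x=1 → posterior Beta(24/5, 7/2)
obs 5: x=1 → posterior Beta(29/5, 7/2)
obs 6: x=0 → posterior Beta(29/5, 9/2)

48/83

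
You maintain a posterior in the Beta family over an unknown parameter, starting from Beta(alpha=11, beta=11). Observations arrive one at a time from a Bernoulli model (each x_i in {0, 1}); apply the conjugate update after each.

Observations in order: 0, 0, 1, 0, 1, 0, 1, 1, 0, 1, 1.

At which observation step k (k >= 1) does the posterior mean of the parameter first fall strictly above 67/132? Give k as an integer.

k = 11

obs 1: x=0 → posterior Beta(11, 12)
obs 2: x=0 → posterior Beta(11, 13)
obs 3: x=1 → posterior Beta(12, 13)
obs 4: x=0 → posterior Beta(12, 14)
obs 5: x=1 → posterior Beta(13, 14)
obs 6: x=0 → posterior Beta(13, 15)
obs 7: x=1 → posterior Beta(14, 15)
obs 8: x=1 → posterior Beta(15, 15)
obs 9: x=0 → posterior Beta(15, 16)
obs 10: x=1 → posterior Beta(16, 16)
obs 11: x=1 → posterior Beta(17, 16)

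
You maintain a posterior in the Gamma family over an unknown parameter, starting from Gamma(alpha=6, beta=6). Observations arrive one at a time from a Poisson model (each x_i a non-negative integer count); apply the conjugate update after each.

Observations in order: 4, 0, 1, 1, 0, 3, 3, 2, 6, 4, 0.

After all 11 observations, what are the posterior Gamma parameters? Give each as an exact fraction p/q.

alpha=30, beta=17

obs 1: x=4 → posterior Gamma(10, 7)
obs 2: x=0 → posterior Gamma(10, 8)
obs 3: x=1 → posterior Gamma(11, 9)
obs 4: x=1 → posterior Gamma(12, 10)
obs 5: x=0 → posterior Gamma(12, 11)
obs 6: x=3 → posterior Gamma(15, 12)
obs 7: x=3 → posterior Gamma(18, 13)
obs 8: x=2 → posterior Gamma(20, 14)
obs 9: x=6 → posterior Gamma(26, 15)
obs 10: x=4 → posterior Gamma(30, 16)
obs 11: x=0 → posterior Gamma(30, 17)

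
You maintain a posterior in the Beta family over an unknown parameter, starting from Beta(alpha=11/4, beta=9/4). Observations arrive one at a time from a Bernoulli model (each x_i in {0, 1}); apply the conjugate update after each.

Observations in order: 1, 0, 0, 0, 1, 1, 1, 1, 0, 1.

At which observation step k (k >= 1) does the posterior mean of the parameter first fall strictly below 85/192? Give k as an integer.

k = 4

obs 1: x=1 → posterior Beta(15/4, 9/4)
obs 2: x=0 → posterior Beta(15/4, 13/4)
obs 3: x=0 → posterior Beta(15/4, 17/4)
obs 4: x=0 → posterior Beta(15/4, 21/4)
obs 5: x=1 → posterior Beta(19/4, 21/4)
obs 6: x=1 → posterior Beta(23/4, 21/4)
obs 7: x=1 → posterior Beta(27/4, 21/4)
obs 8: x=1 → posterior Beta(31/4, 21/4)
obs 9: x=0 → posterior Beta(31/4, 25/4)
obs 10: x=1 → posterior Beta(35/4, 25/4)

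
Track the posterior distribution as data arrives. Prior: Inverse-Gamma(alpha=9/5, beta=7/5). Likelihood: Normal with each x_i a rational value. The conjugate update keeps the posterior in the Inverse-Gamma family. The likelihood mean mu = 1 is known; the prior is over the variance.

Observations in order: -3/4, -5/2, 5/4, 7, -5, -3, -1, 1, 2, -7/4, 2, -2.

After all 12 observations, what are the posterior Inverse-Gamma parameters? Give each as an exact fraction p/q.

obs 1: x=-3/4 → posterior Inverse-Gamma(23/10, 469/160)
obs 2: x=-5/2 → posterior Inverse-Gamma(14/5, 1449/160)
obs 3: x=5/4 → posterior Inverse-Gamma(33/10, 727/80)
obs 4: x=7 → posterior Inverse-Gamma(19/5, 2167/80)
obs 5: x=-5 → posterior Inverse-Gamma(43/10, 3607/80)
obs 6: x=-3 → posterior Inverse-Gamma(24/5, 4247/80)
obs 7: x=-1 → posterior Inverse-Gamma(53/10, 4407/80)
obs 8: x=1 → posterior Inverse-Gamma(29/5, 4407/80)
obs 9: x=2 → posterior Inverse-Gamma(63/10, 4447/80)
obs 10: x=-7/4 → posterior Inverse-Gamma(34/5, 9499/160)
obs 11: x=2 → posterior Inverse-Gamma(73/10, 9579/160)
obs 12: x=-2 → posterior Inverse-Gamma(39/5, 10299/160)

alpha=39/5, beta=10299/160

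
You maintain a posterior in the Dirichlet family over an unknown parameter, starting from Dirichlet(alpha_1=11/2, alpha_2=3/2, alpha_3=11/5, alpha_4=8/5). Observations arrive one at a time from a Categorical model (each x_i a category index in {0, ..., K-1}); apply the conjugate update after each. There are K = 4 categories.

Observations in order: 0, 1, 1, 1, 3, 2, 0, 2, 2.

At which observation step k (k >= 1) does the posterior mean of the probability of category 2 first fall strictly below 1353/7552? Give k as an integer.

k = 2

obs 1: x=0 → posterior Dirichlet(13/2, 3/2, 11/5, 8/5)
obs 2: x=1 → posterior Dirichlet(13/2, 5/2, 11/5, 8/5)
obs 3: x=1 → posterior Dirichlet(13/2, 7/2, 11/5, 8/5)
obs 4: x=1 → posterior Dirichlet(13/2, 9/2, 11/5, 8/5)
obs 5: x=3 → posterior Dirichlet(13/2, 9/2, 11/5, 13/5)
obs 6: x=2 → posterior Dirichlet(13/2, 9/2, 16/5, 13/5)
obs 7: x=0 → posterior Dirichlet(15/2, 9/2, 16/5, 13/5)
obs 8: x=2 → posterior Dirichlet(15/2, 9/2, 21/5, 13/5)
obs 9: x=2 → posterior Dirichlet(15/2, 9/2, 26/5, 13/5)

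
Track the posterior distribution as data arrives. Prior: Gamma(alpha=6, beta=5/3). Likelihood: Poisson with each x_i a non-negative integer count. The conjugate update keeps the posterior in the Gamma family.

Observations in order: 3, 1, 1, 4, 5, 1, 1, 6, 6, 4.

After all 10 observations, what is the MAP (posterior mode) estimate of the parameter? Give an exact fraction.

obs 1: x=3 → posterior Gamma(9, 8/3)
obs 2: x=1 → posterior Gamma(10, 11/3)
obs 3: x=1 → posterior Gamma(11, 14/3)
obs 4: x=4 → posterior Gamma(15, 17/3)
obs 5: x=5 → posterior Gamma(20, 20/3)
obs 6: x=1 → posterior Gamma(21, 23/3)
obs 7: x=1 → posterior Gamma(22, 26/3)
obs 8: x=6 → posterior Gamma(28, 29/3)
obs 9: x=6 → posterior Gamma(34, 32/3)
obs 10: x=4 → posterior Gamma(38, 35/3)

111/35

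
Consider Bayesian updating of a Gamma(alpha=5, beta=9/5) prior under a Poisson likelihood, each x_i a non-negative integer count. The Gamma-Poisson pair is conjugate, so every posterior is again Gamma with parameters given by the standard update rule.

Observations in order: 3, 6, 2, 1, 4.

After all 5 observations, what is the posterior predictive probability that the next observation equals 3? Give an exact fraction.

32076415620858109213263790422622208000/153302969978363180764235968430119864641

obs 1: x=3 → posterior Gamma(8, 14/5)
obs 2: x=6 → posterior Gamma(14, 19/5)
obs 3: x=2 → posterior Gamma(16, 24/5)
obs 4: x=1 → posterior Gamma(17, 29/5)
obs 5: x=4 → posterior Gamma(21, 34/5)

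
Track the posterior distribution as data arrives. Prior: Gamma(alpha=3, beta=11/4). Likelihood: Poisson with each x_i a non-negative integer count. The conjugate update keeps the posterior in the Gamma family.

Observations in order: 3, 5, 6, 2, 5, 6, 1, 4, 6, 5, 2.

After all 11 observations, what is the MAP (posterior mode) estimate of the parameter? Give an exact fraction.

188/55

obs 1: x=3 → posterior Gamma(6, 15/4)
obs 2: x=5 → posterior Gamma(11, 19/4)
obs 3: x=6 → posterior Gamma(17, 23/4)
obs 4: x=2 → posterior Gamma(19, 27/4)
obs 5: x=5 → posterior Gamma(24, 31/4)
obs 6: x=6 → posterior Gamma(30, 35/4)
obs 7: x=1 → posterior Gamma(31, 39/4)
obs 8: x=4 → posterior Gamma(35, 43/4)
obs 9: x=6 → posterior Gamma(41, 47/4)
obs 10: x=5 → posterior Gamma(46, 51/4)
obs 11: x=2 → posterior Gamma(48, 55/4)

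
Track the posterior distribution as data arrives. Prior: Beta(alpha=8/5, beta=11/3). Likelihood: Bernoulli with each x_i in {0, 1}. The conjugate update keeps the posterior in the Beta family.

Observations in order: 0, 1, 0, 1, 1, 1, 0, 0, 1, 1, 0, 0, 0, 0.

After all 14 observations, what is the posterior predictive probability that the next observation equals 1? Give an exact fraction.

114/289

obs 1: x=0 → posterior Beta(8/5, 14/3)
obs 2: x=1 → posterior Beta(13/5, 14/3)
obs 3: x=0 → posterior Beta(13/5, 17/3)
obs 4: x=1 → posterior Beta(18/5, 17/3)
obs 5: x=1 → posterior Beta(23/5, 17/3)
obs 6: x=1 → posterior Beta(28/5, 17/3)
obs 7: x=0 → posterior Beta(28/5, 20/3)
obs 8: x=0 → posterior Beta(28/5, 23/3)
obs 9: x=1 → posterior Beta(33/5, 23/3)
obs 10: x=1 → posterior Beta(38/5, 23/3)
obs 11: x=0 → posterior Beta(38/5, 26/3)
obs 12: x=0 → posterior Beta(38/5, 29/3)
obs 13: x=0 → posterior Beta(38/5, 32/3)
obs 14: x=0 → posterior Beta(38/5, 35/3)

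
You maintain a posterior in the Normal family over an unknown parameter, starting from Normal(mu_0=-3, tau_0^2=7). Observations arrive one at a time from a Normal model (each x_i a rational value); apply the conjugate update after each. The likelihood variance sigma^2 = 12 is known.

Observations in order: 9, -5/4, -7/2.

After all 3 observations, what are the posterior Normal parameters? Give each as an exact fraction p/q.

mu_0=-25/132, tau_0^2=28/11

obs 1: x=9 → posterior Normal(27/19, 84/19)
obs 2: x=-5/4 → posterior Normal(73/104, 42/13)
obs 3: x=-7/2 → posterior Normal(-25/132, 28/11)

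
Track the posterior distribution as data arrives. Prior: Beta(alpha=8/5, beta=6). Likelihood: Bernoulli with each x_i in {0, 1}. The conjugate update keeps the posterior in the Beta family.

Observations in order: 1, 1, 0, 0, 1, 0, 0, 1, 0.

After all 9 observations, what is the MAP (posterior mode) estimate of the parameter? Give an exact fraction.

23/73

obs 1: x=1 → posterior Beta(13/5, 6)
obs 2: x=1 → posterior Beta(18/5, 6)
obs 3: x=0 → posterior Beta(18/5, 7)
obs 4: x=0 → posterior Beta(18/5, 8)
obs 5: x=1 → posterior Beta(23/5, 8)
obs 6: x=0 → posterior Beta(23/5, 9)
obs 7: x=0 → posterior Beta(23/5, 10)
obs 8: x=1 → posterior Beta(28/5, 10)
obs 9: x=0 → posterior Beta(28/5, 11)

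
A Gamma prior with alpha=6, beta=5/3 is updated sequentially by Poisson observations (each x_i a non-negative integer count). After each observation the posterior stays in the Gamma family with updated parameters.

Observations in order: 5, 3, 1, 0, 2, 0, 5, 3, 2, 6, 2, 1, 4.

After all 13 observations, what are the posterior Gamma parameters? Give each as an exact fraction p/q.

alpha=40, beta=44/3

obs 1: x=5 → posterior Gamma(11, 8/3)
obs 2: x=3 → posterior Gamma(14, 11/3)
obs 3: x=1 → posterior Gamma(15, 14/3)
obs 4: x=0 → posterior Gamma(15, 17/3)
obs 5: x=2 → posterior Gamma(17, 20/3)
obs 6: x=0 → posterior Gamma(17, 23/3)
obs 7: x=5 → posterior Gamma(22, 26/3)
obs 8: x=3 → posterior Gamma(25, 29/3)
obs 9: x=2 → posterior Gamma(27, 32/3)
obs 10: x=6 → posterior Gamma(33, 35/3)
obs 11: x=2 → posterior Gamma(35, 38/3)
obs 12: x=1 → posterior Gamma(36, 41/3)
obs 13: x=4 → posterior Gamma(40, 44/3)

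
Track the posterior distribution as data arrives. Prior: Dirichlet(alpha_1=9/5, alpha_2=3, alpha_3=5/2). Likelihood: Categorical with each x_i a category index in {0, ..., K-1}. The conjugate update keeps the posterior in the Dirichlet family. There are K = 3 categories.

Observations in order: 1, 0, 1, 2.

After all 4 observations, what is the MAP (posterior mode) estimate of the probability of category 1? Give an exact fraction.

40/83

obs 1: x=1 → posterior Dirichlet(9/5, 4, 5/2)
obs 2: x=0 → posterior Dirichlet(14/5, 4, 5/2)
obs 3: x=1 → posterior Dirichlet(14/5, 5, 5/2)
obs 4: x=2 → posterior Dirichlet(14/5, 5, 7/2)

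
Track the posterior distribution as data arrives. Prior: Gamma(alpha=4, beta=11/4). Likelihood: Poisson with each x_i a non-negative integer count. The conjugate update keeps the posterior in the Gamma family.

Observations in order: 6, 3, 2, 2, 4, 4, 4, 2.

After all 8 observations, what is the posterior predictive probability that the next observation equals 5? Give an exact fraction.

144282416346479116425708150563553773079954505407869823819776/1568638556854706336108974223356857608957236560013645822451521

obs 1: x=6 → posterior Gamma(10, 15/4)
obs 2: x=3 → posterior Gamma(13, 19/4)
obs 3: x=2 → posterior Gamma(15, 23/4)
obs 4: x=2 → posterior Gamma(17, 27/4)
obs 5: x=4 → posterior Gamma(21, 31/4)
obs 6: x=4 → posterior Gamma(25, 35/4)
obs 7: x=4 → posterior Gamma(29, 39/4)
obs 8: x=2 → posterior Gamma(31, 43/4)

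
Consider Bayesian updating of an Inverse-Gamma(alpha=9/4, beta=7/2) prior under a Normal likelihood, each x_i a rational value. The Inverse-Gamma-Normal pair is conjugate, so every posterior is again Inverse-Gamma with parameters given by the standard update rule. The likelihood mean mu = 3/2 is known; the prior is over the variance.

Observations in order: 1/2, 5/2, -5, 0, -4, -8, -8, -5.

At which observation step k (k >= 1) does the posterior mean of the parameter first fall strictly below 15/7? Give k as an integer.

k = 2

obs 1: x=1/2 → posterior Inverse-Gamma(11/4, 4)
obs 2: x=5/2 → posterior Inverse-Gamma(13/4, 9/2)
obs 3: x=-5 → posterior Inverse-Gamma(15/4, 205/8)
obs 4: x=0 → posterior Inverse-Gamma(17/4, 107/4)
obs 5: x=-4 → posterior Inverse-Gamma(19/4, 335/8)
obs 6: x=-8 → posterior Inverse-Gamma(21/4, 87)
obs 7: x=-8 → posterior Inverse-Gamma(23/4, 1057/8)
obs 8: x=-5 → posterior Inverse-Gamma(25/4, 613/4)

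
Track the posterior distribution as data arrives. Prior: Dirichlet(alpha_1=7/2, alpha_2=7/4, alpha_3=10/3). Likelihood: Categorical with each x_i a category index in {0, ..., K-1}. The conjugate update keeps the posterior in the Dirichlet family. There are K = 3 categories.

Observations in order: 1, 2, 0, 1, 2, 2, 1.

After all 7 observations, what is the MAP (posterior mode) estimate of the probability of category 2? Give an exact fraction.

obs 1: x=1 → posterior Dirichlet(7/2, 11/4, 10/3)
obs 2: x=2 → posterior Dirichlet(7/2, 11/4, 13/3)
obs 3: x=0 → posterior Dirichlet(9/2, 11/4, 13/3)
obs 4: x=1 → posterior Dirichlet(9/2, 15/4, 13/3)
obs 5: x=2 → posterior Dirichlet(9/2, 15/4, 16/3)
obs 6: x=2 → posterior Dirichlet(9/2, 15/4, 19/3)
obs 7: x=1 → posterior Dirichlet(9/2, 19/4, 19/3)

64/151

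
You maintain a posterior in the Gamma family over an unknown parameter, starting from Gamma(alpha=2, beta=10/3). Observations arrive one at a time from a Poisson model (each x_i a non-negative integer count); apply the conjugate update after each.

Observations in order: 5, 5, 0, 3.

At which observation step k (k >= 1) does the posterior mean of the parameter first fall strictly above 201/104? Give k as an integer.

obs 1: x=5 → posterior Gamma(7, 13/3)
obs 2: x=5 → posterior Gamma(12, 16/3)
obs 3: x=0 → posterior Gamma(12, 19/3)
obs 4: x=3 → posterior Gamma(15, 22/3)

k = 2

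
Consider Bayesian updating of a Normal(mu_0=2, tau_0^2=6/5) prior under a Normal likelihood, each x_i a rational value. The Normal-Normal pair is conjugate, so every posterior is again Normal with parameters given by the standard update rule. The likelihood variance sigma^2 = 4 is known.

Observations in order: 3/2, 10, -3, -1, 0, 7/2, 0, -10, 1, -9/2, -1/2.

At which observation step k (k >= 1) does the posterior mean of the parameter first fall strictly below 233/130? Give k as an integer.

k = 5

obs 1: x=3/2 → posterior Normal(49/26, 12/13)
obs 2: x=10 → posterior Normal(109/32, 3/4)
obs 3: x=-3 → posterior Normal(91/38, 12/19)
obs 4: x=-1 → posterior Normal(85/44, 6/11)
obs 5: x=0 → posterior Normal(17/10, 12/25)
obs 6: x=7/2 → posterior Normal(53/28, 3/7)
obs 7: x=0 → posterior Normal(53/31, 12/31)
obs 8: x=-10 → posterior Normal(23/34, 6/17)
obs 9: x=1 → posterior Normal(26/37, 12/37)
obs 10: x=-9/2 → posterior Normal(5/16, 3/10)
obs 11: x=-1/2 → posterior Normal(11/43, 12/43)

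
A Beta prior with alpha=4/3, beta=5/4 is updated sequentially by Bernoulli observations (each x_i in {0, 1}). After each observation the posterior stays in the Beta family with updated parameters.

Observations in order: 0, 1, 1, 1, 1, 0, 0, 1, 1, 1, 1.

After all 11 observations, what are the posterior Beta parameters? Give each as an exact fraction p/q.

alpha=28/3, beta=17/4

obs 1: x=0 → posterior Beta(4/3, 9/4)
obs 2: x=1 → posterior Beta(7/3, 9/4)
obs 3: x=1 → posterior Beta(10/3, 9/4)
obs 4: x=1 → posterior Beta(13/3, 9/4)
obs 5: x=1 → posterior Beta(16/3, 9/4)
obs 6: x=0 → posterior Beta(16/3, 13/4)
obs 7: x=0 → posterior Beta(16/3, 17/4)
obs 8: x=1 → posterior Beta(19/3, 17/4)
obs 9: x=1 → posterior Beta(22/3, 17/4)
obs 10: x=1 → posterior Beta(25/3, 17/4)
obs 11: x=1 → posterior Beta(28/3, 17/4)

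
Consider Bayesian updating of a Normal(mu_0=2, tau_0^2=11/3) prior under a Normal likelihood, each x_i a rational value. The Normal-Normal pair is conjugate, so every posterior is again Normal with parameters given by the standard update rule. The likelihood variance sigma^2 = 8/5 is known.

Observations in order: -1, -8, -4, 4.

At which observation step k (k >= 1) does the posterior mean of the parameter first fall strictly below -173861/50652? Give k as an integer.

obs 1: x=-1 → posterior Normal(-7/79, 88/79)
obs 2: x=-8 → posterior Normal(-447/134, 44/67)
obs 3: x=-4 → posterior Normal(-667/189, 88/189)
obs 4: x=4 → posterior Normal(-447/244, 22/61)

k = 3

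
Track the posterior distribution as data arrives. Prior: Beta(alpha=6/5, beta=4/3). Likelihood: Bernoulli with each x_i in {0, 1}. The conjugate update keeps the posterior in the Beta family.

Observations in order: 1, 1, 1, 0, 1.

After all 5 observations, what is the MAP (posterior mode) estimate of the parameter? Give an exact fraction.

obs 1: x=1 → posterior Beta(11/5, 4/3)
obs 2: x=1 → posterior Beta(16/5, 4/3)
obs 3: x=1 → posterior Beta(21/5, 4/3)
obs 4: x=0 → posterior Beta(21/5, 7/3)
obs 5: x=1 → posterior Beta(26/5, 7/3)

63/83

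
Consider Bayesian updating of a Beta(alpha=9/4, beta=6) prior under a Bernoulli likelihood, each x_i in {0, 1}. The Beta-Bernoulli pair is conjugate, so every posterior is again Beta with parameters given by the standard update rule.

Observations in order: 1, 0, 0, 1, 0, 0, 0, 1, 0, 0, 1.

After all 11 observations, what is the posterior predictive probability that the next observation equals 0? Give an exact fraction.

52/77

obs 1: x=1 → posterior Beta(13/4, 6)
obs 2: x=0 → posterior Beta(13/4, 7)
obs 3: x=0 → posterior Beta(13/4, 8)
obs 4: x=1 → posterior Beta(17/4, 8)
obs 5: x=0 → posterior Beta(17/4, 9)
obs 6: x=0 → posterior Beta(17/4, 10)
obs 7: x=0 → posterior Beta(17/4, 11)
obs 8: x=1 → posterior Beta(21/4, 11)
obs 9: x=0 → posterior Beta(21/4, 12)
obs 10: x=0 → posterior Beta(21/4, 13)
obs 11: x=1 → posterior Beta(25/4, 13)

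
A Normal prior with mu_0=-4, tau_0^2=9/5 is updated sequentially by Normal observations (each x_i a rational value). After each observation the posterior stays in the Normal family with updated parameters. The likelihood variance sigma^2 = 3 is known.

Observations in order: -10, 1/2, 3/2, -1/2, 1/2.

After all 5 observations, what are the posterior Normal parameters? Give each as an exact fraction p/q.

obs 1: x=-10 → posterior Normal(-25/4, 9/8)
obs 2: x=1/2 → posterior Normal(-97/22, 9/11)
obs 3: x=3/2 → posterior Normal(-22/7, 9/14)
obs 4: x=-1/2 → posterior Normal(-91/34, 9/17)
obs 5: x=1/2 → posterior Normal(-11/5, 9/20)

mu_0=-11/5, tau_0^2=9/20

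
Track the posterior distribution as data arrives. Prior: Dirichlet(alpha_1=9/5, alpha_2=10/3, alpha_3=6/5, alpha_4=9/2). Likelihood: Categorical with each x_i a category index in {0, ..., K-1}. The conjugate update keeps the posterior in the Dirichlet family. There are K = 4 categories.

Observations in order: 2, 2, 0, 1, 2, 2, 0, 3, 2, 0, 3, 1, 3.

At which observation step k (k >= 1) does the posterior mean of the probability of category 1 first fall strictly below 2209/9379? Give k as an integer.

k = 8

obs 1: x=2 → posterior Dirichlet(9/5, 10/3, 11/5, 9/2)
obs 2: x=2 → posterior Dirichlet(9/5, 10/3, 16/5, 9/2)
obs 3: x=0 → posterior Dirichlet(14/5, 10/3, 16/5, 9/2)
obs 4: x=1 → posterior Dirichlet(14/5, 13/3, 16/5, 9/2)
obs 5: x=2 → posterior Dirichlet(14/5, 13/3, 21/5, 9/2)
obs 6: x=2 → posterior Dirichlet(14/5, 13/3, 26/5, 9/2)
obs 7: x=0 → posterior Dirichlet(19/5, 13/3, 26/5, 9/2)
obs 8: x=3 → posterior Dirichlet(19/5, 13/3, 26/5, 11/2)
obs 9: x=2 → posterior Dirichlet(19/5, 13/3, 31/5, 11/2)
obs 10: x=0 → posterior Dirichlet(24/5, 13/3, 31/5, 11/2)
obs 11: x=3 → posterior Dirichlet(24/5, 13/3, 31/5, 13/2)
obs 12: x=1 → posterior Dirichlet(24/5, 16/3, 31/5, 13/2)
obs 13: x=3 → posterior Dirichlet(24/5, 16/3, 31/5, 15/2)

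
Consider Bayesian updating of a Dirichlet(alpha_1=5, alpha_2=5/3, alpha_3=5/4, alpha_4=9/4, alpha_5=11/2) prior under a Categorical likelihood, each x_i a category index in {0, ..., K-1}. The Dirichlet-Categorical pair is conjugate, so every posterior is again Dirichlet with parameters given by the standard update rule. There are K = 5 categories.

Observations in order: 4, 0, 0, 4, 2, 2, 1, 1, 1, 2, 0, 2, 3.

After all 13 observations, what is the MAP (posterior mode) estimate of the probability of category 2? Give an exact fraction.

obs 1: x=4 → posterior Dirichlet(5, 5/3, 5/4, 9/4, 13/2)
obs 2: x=0 → posterior Dirichlet(6, 5/3, 5/4, 9/4, 13/2)
obs 3: x=0 → posterior Dirichlet(7, 5/3, 5/4, 9/4, 13/2)
obs 4: x=4 → posterior Dirichlet(7, 5/3, 5/4, 9/4, 15/2)
obs 5: x=2 → posterior Dirichlet(7, 5/3, 9/4, 9/4, 15/2)
obs 6: x=2 → posterior Dirichlet(7, 5/3, 13/4, 9/4, 15/2)
obs 7: x=1 → posterior Dirichlet(7, 8/3, 13/4, 9/4, 15/2)
obs 8: x=1 → posterior Dirichlet(7, 11/3, 13/4, 9/4, 15/2)
obs 9: x=1 → posterior Dirichlet(7, 14/3, 13/4, 9/4, 15/2)
obs 10: x=2 → posterior Dirichlet(7, 14/3, 17/4, 9/4, 15/2)
obs 11: x=0 → posterior Dirichlet(8, 14/3, 17/4, 9/4, 15/2)
obs 12: x=2 → posterior Dirichlet(8, 14/3, 21/4, 9/4, 15/2)
obs 13: x=3 → posterior Dirichlet(8, 14/3, 21/4, 13/4, 15/2)

51/284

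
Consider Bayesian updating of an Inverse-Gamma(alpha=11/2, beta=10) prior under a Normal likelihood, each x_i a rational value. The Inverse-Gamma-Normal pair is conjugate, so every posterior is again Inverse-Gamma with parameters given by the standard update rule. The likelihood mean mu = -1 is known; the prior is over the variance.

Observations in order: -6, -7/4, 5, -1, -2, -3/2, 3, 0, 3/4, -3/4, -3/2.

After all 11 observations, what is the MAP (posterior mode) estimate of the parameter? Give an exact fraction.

obs 1: x=-6 → posterior Inverse-Gamma(6, 45/2)
obs 2: x=-7/4 → posterior Inverse-Gamma(13/2, 729/32)
obs 3: x=5 → posterior Inverse-Gamma(7, 1305/32)
obs 4: x=-1 → posterior Inverse-Gamma(15/2, 1305/32)
obs 5: x=-2 → posterior Inverse-Gamma(8, 1321/32)
obs 6: x=-3/2 → posterior Inverse-Gamma(17/2, 1325/32)
obs 7: x=3 → posterior Inverse-Gamma(9, 1581/32)
obs 8: x=0 → posterior Inverse-Gamma(19/2, 1597/32)
obs 9: x=3/4 → posterior Inverse-Gamma(10, 823/16)
obs 10: x=-3/4 → posterior Inverse-Gamma(21/2, 1647/32)
obs 11: x=-3/2 → posterior Inverse-Gamma(11, 1651/32)

1651/384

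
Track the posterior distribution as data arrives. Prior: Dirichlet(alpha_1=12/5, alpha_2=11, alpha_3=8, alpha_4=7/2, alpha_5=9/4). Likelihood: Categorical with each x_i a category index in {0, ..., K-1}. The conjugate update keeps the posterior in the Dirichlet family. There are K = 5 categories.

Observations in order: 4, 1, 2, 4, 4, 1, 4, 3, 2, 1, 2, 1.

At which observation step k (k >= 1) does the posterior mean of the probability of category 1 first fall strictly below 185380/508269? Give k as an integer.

k = 9

obs 1: x=4 → posterior Dirichlet(12/5, 11, 8, 7/2, 13/4)
obs 2: x=1 → posterior Dirichlet(12/5, 12, 8, 7/2, 13/4)
obs 3: x=2 → posterior Dirichlet(12/5, 12, 9, 7/2, 13/4)
obs 4: x=4 → posterior Dirichlet(12/5, 12, 9, 7/2, 17/4)
obs 5: x=4 → posterior Dirichlet(12/5, 12, 9, 7/2, 21/4)
obs 6: x=1 → posterior Dirichlet(12/5, 13, 9, 7/2, 21/4)
obs 7: x=4 → posterior Dirichlet(12/5, 13, 9, 7/2, 25/4)
obs 8: x=3 → posterior Dirichlet(12/5, 13, 9, 9/2, 25/4)
obs 9: x=2 → posterior Dirichlet(12/5, 13, 10, 9/2, 25/4)
obs 10: x=1 → posterior Dirichlet(12/5, 14, 10, 9/2, 25/4)
obs 11: x=2 → posterior Dirichlet(12/5, 14, 11, 9/2, 25/4)
obs 12: x=1 → posterior Dirichlet(12/5, 15, 11, 9/2, 25/4)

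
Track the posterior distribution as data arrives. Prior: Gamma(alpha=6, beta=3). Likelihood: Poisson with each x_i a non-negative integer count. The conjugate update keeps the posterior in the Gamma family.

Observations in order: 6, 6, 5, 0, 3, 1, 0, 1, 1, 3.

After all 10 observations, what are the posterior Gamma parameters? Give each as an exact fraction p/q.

obs 1: x=6 → posterior Gamma(12, 4)
obs 2: x=6 → posterior Gamma(18, 5)
obs 3: x=5 → posterior Gamma(23, 6)
obs 4: x=0 → posterior Gamma(23, 7)
obs 5: x=3 → posterior Gamma(26, 8)
obs 6: x=1 → posterior Gamma(27, 9)
obs 7: x=0 → posterior Gamma(27, 10)
obs 8: x=1 → posterior Gamma(28, 11)
obs 9: x=1 → posterior Gamma(29, 12)
obs 10: x=3 → posterior Gamma(32, 13)

alpha=32, beta=13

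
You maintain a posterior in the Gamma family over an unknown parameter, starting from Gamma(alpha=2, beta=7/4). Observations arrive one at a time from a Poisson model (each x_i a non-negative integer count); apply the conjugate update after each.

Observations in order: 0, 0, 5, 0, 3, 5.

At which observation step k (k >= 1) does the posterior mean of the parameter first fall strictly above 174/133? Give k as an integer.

k = 3

obs 1: x=0 → posterior Gamma(2, 11/4)
obs 2: x=0 → posterior Gamma(2, 15/4)
obs 3: x=5 → posterior Gamma(7, 19/4)
obs 4: x=0 → posterior Gamma(7, 23/4)
obs 5: x=3 → posterior Gamma(10, 27/4)
obs 6: x=5 → posterior Gamma(15, 31/4)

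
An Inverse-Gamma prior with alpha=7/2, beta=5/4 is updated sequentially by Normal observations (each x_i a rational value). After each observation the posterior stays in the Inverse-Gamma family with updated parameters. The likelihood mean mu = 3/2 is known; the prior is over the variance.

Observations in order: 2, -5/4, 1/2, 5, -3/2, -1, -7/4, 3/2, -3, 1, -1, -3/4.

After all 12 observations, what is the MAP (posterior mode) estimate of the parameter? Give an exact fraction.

obs 1: x=2 → posterior Inverse-Gamma(4, 11/8)
obs 2: x=-5/4 → posterior Inverse-Gamma(9/2, 165/32)
obs 3: x=1/2 → posterior Inverse-Gamma(5, 181/32)
obs 4: x=5 → posterior Inverse-Gamma(11/2, 377/32)
obs 5: x=-3/2 → posterior Inverse-Gamma(6, 521/32)
obs 6: x=-1 → posterior Inverse-Gamma(13/2, 621/32)
obs 7: x=-7/4 → posterior Inverse-Gamma(7, 395/16)
obs 8: x=3/2 → posterior Inverse-Gamma(15/2, 395/16)
obs 9: x=-3 → posterior Inverse-Gamma(8, 557/16)
obs 10: x=1 → posterior Inverse-Gamma(17/2, 559/16)
obs 11: x=-1 → posterior Inverse-Gamma(9, 609/16)
obs 12: x=-3/4 → posterior Inverse-Gamma(19/2, 1299/32)

433/112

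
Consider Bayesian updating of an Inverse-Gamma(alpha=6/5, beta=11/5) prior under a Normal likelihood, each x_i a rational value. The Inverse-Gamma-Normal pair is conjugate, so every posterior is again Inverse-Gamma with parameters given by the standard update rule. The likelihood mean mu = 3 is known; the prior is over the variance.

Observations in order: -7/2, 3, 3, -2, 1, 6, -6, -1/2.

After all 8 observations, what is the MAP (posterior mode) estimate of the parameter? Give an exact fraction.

obs 1: x=-7/2 → posterior Inverse-Gamma(17/10, 933/40)
obs 2: x=3 → posterior Inverse-Gamma(11/5, 933/40)
obs 3: x=3 → posterior Inverse-Gamma(27/10, 933/40)
obs 4: x=-2 → posterior Inverse-Gamma(16/5, 1433/40)
obs 5: x=1 → posterior Inverse-Gamma(37/10, 1513/40)
obs 6: x=6 → posterior Inverse-Gamma(21/5, 1693/40)
obs 7: x=-6 → posterior Inverse-Gamma(47/10, 3313/40)
obs 8: x=-1/2 → posterior Inverse-Gamma(26/5, 1779/20)

1779/124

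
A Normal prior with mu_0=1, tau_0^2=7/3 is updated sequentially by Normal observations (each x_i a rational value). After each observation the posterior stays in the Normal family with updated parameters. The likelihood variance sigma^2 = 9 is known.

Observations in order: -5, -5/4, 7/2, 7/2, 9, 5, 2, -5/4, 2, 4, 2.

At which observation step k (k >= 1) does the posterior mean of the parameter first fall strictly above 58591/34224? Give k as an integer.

obs 1: x=-5 → posterior Normal(-4/17, 63/34)
obs 2: x=-5/4 → posterior Normal(-67/164, 63/41)
obs 3: x=7/2 → posterior Normal(31/192, 21/16)
obs 4: x=7/2 → posterior Normal(129/220, 63/55)
obs 5: x=9 → posterior Normal(381/248, 63/62)
obs 6: x=5 → posterior Normal(521/276, 21/23)
obs 7: x=2 → posterior Normal(577/304, 63/76)
obs 8: x=-5/4 → posterior Normal(271/166, 63/83)
obs 9: x=2 → posterior Normal(299/180, 7/10)
obs 10: x=4 → posterior Normal(355/194, 63/97)
obs 11: x=2 → posterior Normal(383/208, 63/104)

k = 6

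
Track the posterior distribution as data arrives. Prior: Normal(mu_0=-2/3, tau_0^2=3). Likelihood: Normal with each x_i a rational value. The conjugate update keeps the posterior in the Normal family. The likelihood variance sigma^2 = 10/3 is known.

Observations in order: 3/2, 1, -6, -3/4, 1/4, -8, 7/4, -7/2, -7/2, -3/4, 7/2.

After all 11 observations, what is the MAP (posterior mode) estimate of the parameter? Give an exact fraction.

-823/654

obs 1: x=3/2 → posterior Normal(41/114, 30/19)
obs 2: x=1 → posterior Normal(95/168, 15/14)
obs 3: x=-6 → posterior Normal(-229/222, 30/37)
obs 4: x=-3/4 → posterior Normal(-539/552, 15/23)
obs 5: x=1/4 → posterior Normal(-128/165, 6/11)
obs 6: x=-8 → posterior Normal(-43/24, 15/32)
obs 7: x=7/4 → posterior Normal(-1187/876, 30/73)
obs 8: x=-7/2 → posterior Normal(-1565/984, 15/41)
obs 9: x=-7/2 → posterior Normal(-1943/1092, 30/91)
obs 10: x=-3/4 → posterior Normal(-253/150, 3/10)
obs 11: x=7/2 → posterior Normal(-823/654, 30/109)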